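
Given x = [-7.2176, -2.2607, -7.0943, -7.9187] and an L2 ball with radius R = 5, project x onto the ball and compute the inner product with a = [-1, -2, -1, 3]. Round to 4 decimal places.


Step 1: Compute ||x|| (intermediates to 6 decimals).
||x|| = sqrt((-7.2176)^2 + (-2.2607)^2 + (-7.0943)^2 + (-7.9187)^2) = 13.047583
Step 2: Project.
Since ||x|| > R, scale = R/||x|| = 5/13.047583 = 0.383213, proj(x) = scale * x
proj(x) = [-2.765878, -0.86633, -2.718628, -3.034549]
Step 3: Dot product.
a^T * proj(x) = -1*(-2.765878) - 2*(-0.86633) - 1*(-2.718628) + 3*(-3.034549) = -1.8865


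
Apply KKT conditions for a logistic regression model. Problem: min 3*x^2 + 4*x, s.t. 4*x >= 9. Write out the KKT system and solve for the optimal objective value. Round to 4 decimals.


Step 1: Try lambda = 0 (constraint inactive).
x_unc = -4/(2*3) = -0.6667
Check: 4*-0.6667 = -2.6668 < 9 -- violated!
Step 2: Constraint must be active: 4*x = 9
x* = 9/4 = 2.25
lambda = (2*3*2.25 + 4)/4 = 4.375
Step 3: Compute optimal value.
f(x*) = 3*2.25^2 + 4*2.25 = 24.1875


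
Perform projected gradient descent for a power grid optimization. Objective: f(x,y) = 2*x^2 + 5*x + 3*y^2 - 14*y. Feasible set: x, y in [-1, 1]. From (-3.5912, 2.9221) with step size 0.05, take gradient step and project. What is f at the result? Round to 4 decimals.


Step 1: Compute gradient at (-3.5912, 2.9221).
grad_x = 2*2*-3.5912 + 5 = -9.3648
grad_y = 2*3*2.9221 - 14 = 3.5326
Step 2: Gradient step.
x_raw = -3.5912 - 0.05*-9.3648 = -3.123
y_raw = 2.9221 - 0.05*3.5326 = 2.7455
Step 3: Project onto [-1, 1].
x_proj = clip(-3.123) = -1.0
y_proj = clip(2.7455) = 1.0
Step 4: Evaluate f.
f(-1.0, 1.0) = -14.0


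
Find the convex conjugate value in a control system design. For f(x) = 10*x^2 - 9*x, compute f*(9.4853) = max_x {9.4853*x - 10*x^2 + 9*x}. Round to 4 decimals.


f*(y) = sup_x {y*x - a*x^2 - b*x} = sup_x {(y-b)*x - a*x^2}
FOC: (y - b) - 2a*x = 0 => x* = (y - b)/(2a)
x* = (9.4853 + 9)/(2*10) = 0.9243
f*(9.4853) = (y-b)^2/(4a) = (9.4853 + 9)^2/(4*10)
= 341.7063/40 = 8.5427


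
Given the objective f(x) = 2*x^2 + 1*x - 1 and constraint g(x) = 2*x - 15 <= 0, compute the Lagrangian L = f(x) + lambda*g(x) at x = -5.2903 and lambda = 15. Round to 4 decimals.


Step 1: Evaluate f(x).
f(-5.2903) = 2*(-5.2903)^2 + 1*(-5.2903) - 1 = 49.6842
Step 2: Evaluate g(x).
g(-5.2903) = 2*-5.2903 - 15 = -25.5806
Step 3: Compute Lagrangian.
L = 49.6842 + 15*-25.5806 = -334.0248


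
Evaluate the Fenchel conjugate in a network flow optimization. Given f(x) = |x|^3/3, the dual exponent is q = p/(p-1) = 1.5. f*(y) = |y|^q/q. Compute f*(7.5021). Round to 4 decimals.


The conjugate exponent q satisfies 1/p + 1/q = 1.
p = 3, so q = 3/(3 - 1) = 1.5
|y|^q = 7.5021^1.5 = 20.5482
f*(7.5021) = 20.5482 / 1.5 = 13.6988


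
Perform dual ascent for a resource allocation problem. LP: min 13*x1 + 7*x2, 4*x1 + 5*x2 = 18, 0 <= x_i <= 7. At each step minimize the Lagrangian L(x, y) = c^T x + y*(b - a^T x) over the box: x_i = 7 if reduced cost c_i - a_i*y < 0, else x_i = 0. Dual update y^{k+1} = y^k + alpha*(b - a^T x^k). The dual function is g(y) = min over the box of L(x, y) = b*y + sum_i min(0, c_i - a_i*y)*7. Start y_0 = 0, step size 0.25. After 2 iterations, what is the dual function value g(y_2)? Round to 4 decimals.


Dual ascent for LP: min 13*x1 + 7*x2, 4*x1 + 5*x2 = 18, 0 <= x_i <= 7
Step 1: y^k = 0.0, reduced costs: (13.0, 7.0)
  x^k = (0.0, 0.0), subgradient = b - a^T x = 18.0
  y^{k+1} = 0.0 + 0.25*18.0 = 4.5
Step 2: y^k = 4.5, reduced costs: (-5.0, -15.5)
  x^k = (7.0, 7.0), subgradient = b - a^T x = -45.0
  y^{k+1} = 4.5 + 0.25*-45.0 = -6.75
Dual objective at y_2 = -6.75: reduced costs (40.0, 40.75), box minimizer x = (0.0, 0.0)
g(y_2) = b*y + (c1 - a1*y)*x1 + (c2 - a2*y)*x2 = 18*(-6.75) + 40.0*0.0 + 40.75*0.0 = -121.5 + 0.0 + 0.0 = -121.5


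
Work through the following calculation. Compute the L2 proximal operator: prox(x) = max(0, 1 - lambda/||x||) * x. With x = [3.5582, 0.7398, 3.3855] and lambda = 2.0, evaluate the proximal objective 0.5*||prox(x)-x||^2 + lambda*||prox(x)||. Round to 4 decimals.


Step 1: Compute ||x||.
||x|| = 4.9669
Step 2: Compute scaling factor.
scale = max(0, 1 - 2.0/4.9669) = 0.5973
Step 3: prox(x) = [2.1254, 0.4419, 2.0223]
||prox(x)|| = 2.9669
Step 4: Proximal objective.
0.5*||prox-x||^2 = 2.0
lambda*||prox|| = 5.9338
Total = 7.9337


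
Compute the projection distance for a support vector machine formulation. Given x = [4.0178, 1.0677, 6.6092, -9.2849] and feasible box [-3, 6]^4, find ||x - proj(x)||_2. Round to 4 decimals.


Project each component onto [-3, 6].
clip(4.0178) = 4.0178, clip(1.0677) = 1.0677, clip(6.6092) = 6.0, clip(-9.2849) = -3.0
Projection = [4.0178, 1.0677, 6.0, -3.0]
Squared diffs: [0.0, 0.0, 0.3711, 39.5]
Distance = sqrt(39.8711) = 6.3144


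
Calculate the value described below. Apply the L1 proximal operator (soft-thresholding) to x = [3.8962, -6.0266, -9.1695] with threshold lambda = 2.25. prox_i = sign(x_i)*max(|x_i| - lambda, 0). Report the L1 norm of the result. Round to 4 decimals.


Soft-thresholding with lambda = 2.25:
prox(3.8962) = sign(3.8962)*max(|3.8962| - 2.25, 0) = 1.6462
prox(-6.0266) = sign(-6.0266)*max(|-6.0266| - 2.25, 0) = -3.7766
prox(-9.1695) = sign(-9.1695)*max(|-9.1695| - 2.25, 0) = -6.9195
prox(x) = [1.6462, -3.7766, -6.9195]
||prox(x)||_1 = 1.6462 + 3.7766 + 6.9195 = 12.3423


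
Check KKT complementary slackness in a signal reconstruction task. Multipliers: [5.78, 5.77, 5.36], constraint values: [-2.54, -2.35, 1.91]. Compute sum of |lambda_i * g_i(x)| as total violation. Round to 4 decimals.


KKT complementary slackness check:
lambda_1 * g_1 = 5.78 * -2.54 = -14.6812
lambda_2 * g_2 = 5.77 * -2.35 = -13.5595
lambda_3 * g_3 = 5.36 * 1.91 = 10.2376
Total violation = 14.6812 + 13.5595 + 10.2376 = 38.4783


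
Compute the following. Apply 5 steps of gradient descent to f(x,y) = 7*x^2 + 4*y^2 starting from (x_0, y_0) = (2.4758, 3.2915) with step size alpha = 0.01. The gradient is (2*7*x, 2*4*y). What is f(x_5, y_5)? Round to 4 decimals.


Gradient descent on f(x,y) = 7*x^2 + 4*y^2.
Starting point: (2.4758, 3.2915), alpha = 0.01
Step 1: grad_x = 2*7*2.4758 = 34.6612, grad_y = 2*4*3.2915 = 26.332
  x_1 = 2.4758 - 0.01*34.6612 = 2.1292
  y_1 = 3.2915 - 0.01*26.332 = 3.0282
Step 2: grad_x = 2*7*2.1292 = 29.8086, grad_y = 2*4*3.0282 = 24.2254
  x_2 = 2.1292 - 0.01*29.8086 = 1.8311
  y_2 = 3.0282 - 0.01*24.2254 = 2.7859
Step 3: grad_x = 2*7*1.8311 = 25.6354, grad_y = 2*4*2.7859 = 22.2874
  x_3 = 1.8311 - 0.01*25.6354 = 1.5747
  y_3 = 2.7859 - 0.01*22.2874 = 2.5631
Step 4: grad_x = 2*7*1.5747 = 22.0465, grad_y = 2*4*2.5631 = 20.5044
  x_4 = 1.5747 - 0.01*22.0465 = 1.3543
  y_4 = 2.5631 - 0.01*20.5044 = 2.358
Step 5: grad_x = 2*7*1.3543 = 18.96, grad_y = 2*4*2.358 = 18.8641
  x_5 = 1.3543 - 0.01*18.96 = 1.1647
  y_5 = 2.358 - 0.01*18.8641 = 2.1694
f(1.1647, 2.1694) = 7*1.1647^2 + 4*2.1694^2 = 28.32


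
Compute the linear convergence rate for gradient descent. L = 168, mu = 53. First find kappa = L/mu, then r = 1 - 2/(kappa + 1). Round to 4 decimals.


Step 1: Compute the condition number.
kappa = L/mu = 168/53 = 3.1698
Step 2: Compute the convergence rate.
r = 1 - 2/(kappa + 1) = 1 - 2*mu/(L + mu) = (L - mu)/(L + mu) = 115/221 = 0.5204


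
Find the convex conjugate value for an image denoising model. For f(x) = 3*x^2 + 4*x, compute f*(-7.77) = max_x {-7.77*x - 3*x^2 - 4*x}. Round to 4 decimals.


f*(y) = sup_x {y*x - a*x^2 - b*x} = sup_x {(y-b)*x - a*x^2}
FOC: (y - b) - 2a*x = 0 => x* = (y - b)/(2a)
x* = (-7.77 - 4)/(2*3) = -1.9617
f*(-7.77) = (y-b)^2/(4a) = (-7.77 - 4)^2/(4*3)
= 138.5329/12 = 11.5444


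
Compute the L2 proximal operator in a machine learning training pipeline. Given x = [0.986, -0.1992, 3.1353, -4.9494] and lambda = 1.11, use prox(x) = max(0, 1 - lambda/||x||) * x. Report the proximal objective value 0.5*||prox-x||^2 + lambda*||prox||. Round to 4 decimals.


Step 1: Compute ||x||.
||x|| = 5.9446
Step 2: Compute scaling factor.
scale = max(0, 1 - 1.11/5.9446) = 0.8133
Step 3: prox(x) = [0.8019, -0.162, 2.5499, -4.0252]
||prox(x)|| = 4.8346
Step 4: Proximal objective.
0.5*||prox-x||^2 = 0.6161
lambda*||prox|| = 5.3664
Total = 5.9825


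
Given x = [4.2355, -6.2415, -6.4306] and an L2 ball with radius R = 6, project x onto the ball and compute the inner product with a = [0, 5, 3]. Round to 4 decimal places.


Step 1: Compute ||x|| (intermediates to 6 decimals).
||x|| = sqrt(4.2355^2 + (-6.2415)^2 + (-6.4306)^2) = 9.912033
Step 2: Project.
Since ||x|| > R, scale = R/||x|| = 6/9.912033 = 0.605325, proj(x) = scale * x
proj(x) = [2.563854, -3.778136, -3.892603]
Step 3: Dot product.
a^T * proj(x) = 0*2.563854 + 5*(-3.778136) + 3*(-3.892603) = -30.5685


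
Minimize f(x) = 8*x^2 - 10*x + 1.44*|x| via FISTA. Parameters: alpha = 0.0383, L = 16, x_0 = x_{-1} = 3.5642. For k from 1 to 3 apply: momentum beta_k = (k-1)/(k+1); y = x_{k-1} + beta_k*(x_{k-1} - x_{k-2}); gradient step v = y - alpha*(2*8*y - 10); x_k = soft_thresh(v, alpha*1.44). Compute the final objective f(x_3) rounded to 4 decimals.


FISTA on f(x) = 8*x^2 - 10*x + 1.44*|x|
L = 16, alpha = 0.0383
Iteration 1: beta = 0.0, y = 3.5642 + 0.0*(3.5642 - 3.5642) = 3.5642
  grad(y) = 47.0272, v = y - alpha*grad = 1.7631
  prox(v) = soft_thresh(1.7631, 0.0552) = 1.7079
Iteration 2: beta = 0.3333, y = 1.7079 + 0.3333*(1.7079 - 3.5642) = 1.0891
  grad(y) = 7.4263, v = y - alpha*grad = 0.8047
  prox(v) = soft_thresh(0.8047, 0.0552) = 0.7496
Iteration 3: beta = 0.5, y = 0.7496 + 0.5*(0.7496 - 1.7079) = 0.2704
  grad(y) = -5.6737, v = y - alpha*grad = 0.4877
  prox(v) = soft_thresh(0.4877, 0.0552) = 0.4325
f(x_3) = 8*0.4325^2 - 10*0.4325 + 1.44*|0.4325| = -2.2058


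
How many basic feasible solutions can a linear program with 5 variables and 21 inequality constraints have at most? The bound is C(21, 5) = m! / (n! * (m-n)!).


Each vertex corresponds to some choice of n active constraints out of m, so the number of vertices is at most C(m, n) = m! / (n!(m-n)!).
m = 21, n = 5
Numerator: 21 * 20 * 19 * 18 * 17
Denominator: 5! = 120
C(21, 5) = 20349


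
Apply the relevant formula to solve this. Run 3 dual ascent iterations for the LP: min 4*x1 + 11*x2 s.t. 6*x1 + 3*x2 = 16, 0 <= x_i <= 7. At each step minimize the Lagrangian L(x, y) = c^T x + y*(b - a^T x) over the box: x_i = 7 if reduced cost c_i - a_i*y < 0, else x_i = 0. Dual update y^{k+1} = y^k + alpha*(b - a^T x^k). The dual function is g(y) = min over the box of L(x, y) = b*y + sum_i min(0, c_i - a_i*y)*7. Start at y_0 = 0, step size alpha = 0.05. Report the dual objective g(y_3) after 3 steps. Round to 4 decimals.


Dual ascent for LP: min 4*x1 + 11*x2, 6*x1 + 3*x2 = 16, 0 <= x_i <= 7
Step 1: y^k = 0.0, reduced costs: (4.0, 11.0)
  x^k = (0.0, 0.0), subgradient = b - a^T x = 16.0
  y^{k+1} = 0.0 + 0.05*16.0 = 0.8
Step 2: y^k = 0.8, reduced costs: (-0.8, 8.6)
  x^k = (7.0, 0.0), subgradient = b - a^T x = -26.0
  y^{k+1} = 0.8 + 0.05*-26.0 = -0.5
Step 3: y^k = -0.5, reduced costs: (7.0, 12.5)
  x^k = (0.0, 0.0), subgradient = b - a^T x = 16.0
  y^{k+1} = -0.5 + 0.05*16.0 = 0.3
Dual objective at y_3 = 0.3: reduced costs (2.2, 10.1), box minimizer x = (0.0, 0.0)
g(y_3) = b*y + (c1 - a1*y)*x1 + (c2 - a2*y)*x2 = 16*0.3 + 2.2*0.0 + 10.1*0.0 = 4.8 + 0.0 + 0.0 = 4.8


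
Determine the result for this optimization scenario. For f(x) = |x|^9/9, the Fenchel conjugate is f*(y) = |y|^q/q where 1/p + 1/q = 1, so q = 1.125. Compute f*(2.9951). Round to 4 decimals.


The conjugate exponent q satisfies 1/p + 1/q = 1.
p = 9, so q = 9/(9 - 1) = 1.125
|y|^q = 2.9951^1.125 = 3.4353
f*(2.9951) = 3.4353 / 1.125 = 3.0536


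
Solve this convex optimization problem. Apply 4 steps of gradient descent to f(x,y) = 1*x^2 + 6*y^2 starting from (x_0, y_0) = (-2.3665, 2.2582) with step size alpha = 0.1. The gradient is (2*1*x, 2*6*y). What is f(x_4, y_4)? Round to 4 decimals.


Gradient descent on f(x,y) = 1*x^2 + 6*y^2.
Starting point: (-2.3665, 2.2582), alpha = 0.1
Step 1: grad_x = 2*1*-2.3665 = -4.733, grad_y = 2*6*2.2582 = 27.0984
  x_1 = -2.3665 - 0.1*-4.733 = -1.8932
  y_1 = 2.2582 - 0.1*27.0984 = -0.4516
Step 2: grad_x = 2*1*-1.8932 = -3.7864, grad_y = 2*6*-0.4516 = -5.4197
  x_2 = -1.8932 - 0.1*-3.7864 = -1.5146
  y_2 = -0.4516 - 0.1*-5.4197 = 0.0903
Step 3: grad_x = 2*1*-1.5146 = -3.0291, grad_y = 2*6*0.0903 = 1.0839
  x_3 = -1.5146 - 0.1*-3.0291 = -1.2116
  y_3 = 0.0903 - 0.1*1.0839 = -0.0181
Step 4: grad_x = 2*1*-1.2116 = -2.4233, grad_y = 2*6*-0.0181 = -0.2168
  x_4 = -1.2116 - 0.1*-2.4233 = -0.9693
  y_4 = -0.0181 - 0.1*-0.2168 = 0.0036
f(-0.9693, 0.0036) = 1*(-0.9693)^2 + 6*0.0036^2 = 0.9397


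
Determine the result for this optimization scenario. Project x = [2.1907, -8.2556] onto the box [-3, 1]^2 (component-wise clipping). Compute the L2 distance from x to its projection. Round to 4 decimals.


Project each component onto [-3, 1].
clip(2.1907) = 1.0, clip(-8.2556) = -3.0
Projection = [1.0, -3.0]
Squared diffs: [1.4178, 27.6213]
Distance = sqrt(29.0391) = 5.3888


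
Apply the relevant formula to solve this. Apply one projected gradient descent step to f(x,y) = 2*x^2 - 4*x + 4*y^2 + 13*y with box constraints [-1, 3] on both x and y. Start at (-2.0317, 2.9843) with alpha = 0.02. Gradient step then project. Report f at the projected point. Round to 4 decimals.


Step 1: Compute gradient at (-2.0317, 2.9843).
grad_x = 2*2*-2.0317 - 4 = -12.1268
grad_y = 2*4*2.9843 + 13 = 36.8744
Step 2: Gradient step.
x_raw = -2.0317 - 0.02*-12.1268 = -1.7892
y_raw = 2.9843 - 0.02*36.8744 = 2.2468
Step 3: Project onto [-1, 3].
x_proj = clip(-1.7892) = -1.0
y_proj = clip(2.2468) = 2.2468
Step 4: Evaluate f.
f(-1.0, 2.2468) = 55.4012


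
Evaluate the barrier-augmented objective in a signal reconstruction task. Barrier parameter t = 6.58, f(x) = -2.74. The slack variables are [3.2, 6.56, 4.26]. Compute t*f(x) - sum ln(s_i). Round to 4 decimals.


Step 1: Compute log-barrier.
ln values: [1.1632, 1.881, 1.4493]
phi = -(1.1632 + 1.881 + 1.4493) = -4.4934
Step 2: Compute augmented objective.
t*f(x) = 6.58*-2.74 = -18.0292
Total = -18.0292 - 4.4934 = -22.5226


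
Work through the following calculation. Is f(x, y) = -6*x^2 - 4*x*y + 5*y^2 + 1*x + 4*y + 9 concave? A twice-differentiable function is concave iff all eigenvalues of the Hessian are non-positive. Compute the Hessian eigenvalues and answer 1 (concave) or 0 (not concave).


The Hessian of f(x,y) = -6*x^2 - 4*x*y + 5*y^2 + 1*x + 4*y + 9 is:
H = [[-12, -4], [-4, 10]]
Trace = -12 + 10 = -2
Determinant = -12*10 - (-4)^2 = -136
Discriminant = (-2)^2 - 4*-136 = 548.0
Eigenvalues: lambda_1 = -12.7047, lambda_2 = 10.7047
The function is not concave.

0


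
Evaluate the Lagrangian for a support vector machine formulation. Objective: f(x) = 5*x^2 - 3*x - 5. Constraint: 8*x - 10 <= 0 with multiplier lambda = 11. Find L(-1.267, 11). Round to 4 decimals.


Step 1: Evaluate f(x).
f(-1.267) = 5*(-1.267)^2 - 3*(-1.267) - 5 = 6.8274
Step 2: Evaluate g(x).
g(-1.267) = 8*-1.267 - 10 = -20.136
Step 3: Compute Lagrangian.
L = 6.8274 + 11*-20.136 = -214.6686


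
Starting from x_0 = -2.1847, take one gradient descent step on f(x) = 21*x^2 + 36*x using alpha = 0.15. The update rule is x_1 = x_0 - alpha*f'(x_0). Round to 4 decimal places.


We compute the gradient at x_0 and apply the update.
f'(x) = 42*x + 36
f'(-2.1847) = 42*-2.1847 + 36 = -55.7574
x_1 = -2.1847 - 0.15*-55.7574 = 6.1789


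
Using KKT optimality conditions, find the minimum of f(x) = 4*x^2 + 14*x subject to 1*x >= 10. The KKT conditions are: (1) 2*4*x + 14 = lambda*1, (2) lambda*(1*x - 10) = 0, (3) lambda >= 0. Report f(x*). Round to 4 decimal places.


Step 1: Try lambda = 0 (constraint inactive).
x_unc = -14/(2*4) = -1.75
Check: 1*-1.75 = -1.75 < 10 -- violated!
Step 2: Constraint must be active: 1*x = 10
x* = 10/1 = 10.0
lambda = (2*4*10.0 + 14)/1 = 94.0
Step 3: Compute optimal value.
f(x*) = 4*10.0^2 + 14*10.0 = 540.0


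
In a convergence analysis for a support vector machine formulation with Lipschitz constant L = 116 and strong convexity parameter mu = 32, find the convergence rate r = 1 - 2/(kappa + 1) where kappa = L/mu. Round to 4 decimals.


Step 1: Compute the condition number.
kappa = L/mu = 116/32 = 3.625
Step 2: Compute the convergence rate.
r = 1 - 2/(kappa + 1) = 1 - 2*mu/(L + mu) = (L - mu)/(L + mu) = 84/148 = 0.5676


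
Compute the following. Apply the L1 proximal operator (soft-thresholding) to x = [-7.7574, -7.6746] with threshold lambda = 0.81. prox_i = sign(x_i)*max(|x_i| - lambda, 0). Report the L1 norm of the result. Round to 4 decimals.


Soft-thresholding with lambda = 0.81:
prox(-7.7574) = sign(-7.7574)*max(|-7.7574| - 0.81, 0) = -6.9474
prox(-7.6746) = sign(-7.6746)*max(|-7.6746| - 0.81, 0) = -6.8646
prox(x) = [-6.9474, -6.8646]
||prox(x)||_1 = 6.9474 + 6.8646 = 13.812


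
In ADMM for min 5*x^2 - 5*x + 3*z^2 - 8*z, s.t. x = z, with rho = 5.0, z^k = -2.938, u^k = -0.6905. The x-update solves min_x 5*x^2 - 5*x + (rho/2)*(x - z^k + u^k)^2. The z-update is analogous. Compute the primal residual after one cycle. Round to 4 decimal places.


ADMM iteration with rho = 5.0, z^k = -2.938, u^k = -0.6905
Step 1: x-update.
Minimize 5*x^2 - 5*x + (5.0/2)*(x + 2.938 - 0.6905)^2
FOC: (2*5 + 5.0)*x = 5 + 5.0*(-2.938 + 0.6905)
x^{k+1} = -0.4158
Step 2: z-update.
Minimize 3*z^2 - 8*z + (5.0/2)*(-0.4158 - z - 0.6905)^2
FOC: (2*3 + 5.0)*z = 8 + 5.0*(-0.4158 - 0.6905)
z^{k+1} = 0.2244
Step 3: u-update.
u^{k+1} = -0.6905 - 0.4158 - 0.2244 = -1.3307
Step 4: Primal residual = |-0.4158 - 0.2244| = 0.6402


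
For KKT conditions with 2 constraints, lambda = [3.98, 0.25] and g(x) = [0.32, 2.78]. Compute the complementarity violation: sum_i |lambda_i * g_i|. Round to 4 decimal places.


KKT complementary slackness check:
lambda_1 * g_1 = 3.98 * 0.32 = 1.2736
lambda_2 * g_2 = 0.25 * 2.78 = 0.695
Total violation = 1.2736 + 0.695 = 1.9686


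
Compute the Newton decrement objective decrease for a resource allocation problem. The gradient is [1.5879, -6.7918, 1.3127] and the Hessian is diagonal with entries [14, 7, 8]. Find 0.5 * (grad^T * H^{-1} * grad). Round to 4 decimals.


Step 1: H is diagonal, so H^(-1) * g = [0.1134, -0.9703, 0.1641].
Step 2: g^T H^(-1) g = sum_i g_i^2 / H_ii
  = (1.5879)^2/14 + (-6.7918)^2/7 + (1.3127)^2/8
  = 0.1801 + 6.5898 + 0.2154 = 6.9853
Step 3: Objective decrease = 0.5 * g^T H^(-1) g = 3.4926


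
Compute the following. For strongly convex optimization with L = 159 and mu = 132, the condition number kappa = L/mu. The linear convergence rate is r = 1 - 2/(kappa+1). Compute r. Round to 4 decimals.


Step 1: Compute the condition number.
kappa = L/mu = 159/132 = 1.2045
Step 2: Compute the convergence rate.
r = 1 - 2/(kappa + 1) = 1 - 2*mu/(L + mu) = (L - mu)/(L + mu) = 27/291 = 0.0928


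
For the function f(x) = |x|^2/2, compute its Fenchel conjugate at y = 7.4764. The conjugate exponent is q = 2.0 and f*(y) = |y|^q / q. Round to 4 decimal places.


The conjugate exponent q satisfies 1/p + 1/q = 1.
p = 2, so q = 2/(2 - 1) = 2.0
|y|^q = 7.4764^2.0 = 55.8966
f*(7.4764) = 55.8966 / 2.0 = 27.9483


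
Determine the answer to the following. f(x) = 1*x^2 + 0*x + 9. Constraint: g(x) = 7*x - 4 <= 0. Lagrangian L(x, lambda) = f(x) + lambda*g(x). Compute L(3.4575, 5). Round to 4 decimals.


Step 1: Evaluate f(x).
f(3.4575) = 1*3.4575^2 + 0*3.4575 + 9 = 20.9543
Step 2: Evaluate g(x).
g(3.4575) = 7*3.4575 - 4 = 20.2025
Step 3: Compute Lagrangian.
L = 20.9543 + 5*20.2025 = 121.9668


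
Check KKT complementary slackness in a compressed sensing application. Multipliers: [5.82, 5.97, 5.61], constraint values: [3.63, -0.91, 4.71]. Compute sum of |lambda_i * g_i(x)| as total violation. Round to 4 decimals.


KKT complementary slackness check:
lambda_1 * g_1 = 5.82 * 3.63 = 21.1266
lambda_2 * g_2 = 5.97 * -0.91 = -5.4327
lambda_3 * g_3 = 5.61 * 4.71 = 26.4231
Total violation = 21.1266 + 5.4327 + 26.4231 = 52.9824


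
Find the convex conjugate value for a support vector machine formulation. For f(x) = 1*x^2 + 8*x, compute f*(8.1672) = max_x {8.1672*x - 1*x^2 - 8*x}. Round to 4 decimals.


f*(y) = sup_x {y*x - a*x^2 - b*x} = sup_x {(y-b)*x - a*x^2}
FOC: (y - b) - 2a*x = 0 => x* = (y - b)/(2a)
x* = (8.1672 - 8)/(2*1) = 0.0836
f*(8.1672) = (y-b)^2/(4a) = (8.1672 - 8)^2/(4*1)
= 0.028/4 = 0.007


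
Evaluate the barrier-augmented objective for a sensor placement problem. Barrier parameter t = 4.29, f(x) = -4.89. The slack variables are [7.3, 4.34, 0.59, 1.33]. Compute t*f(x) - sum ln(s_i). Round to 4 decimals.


Step 1: Compute log-barrier.
ln values: [1.9879, 1.4679, -0.5276, 0.2852]
phi = -(1.9879 + 1.4679 - 0.5276 + 0.2852) = -3.2133
Step 2: Compute augmented objective.
t*f(x) = 4.29*-4.89 = -20.9781
Total = -20.9781 - 3.2133 = -24.1914


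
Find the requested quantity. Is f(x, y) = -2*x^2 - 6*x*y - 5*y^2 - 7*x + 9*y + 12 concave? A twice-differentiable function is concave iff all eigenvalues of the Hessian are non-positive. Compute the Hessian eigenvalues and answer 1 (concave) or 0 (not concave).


The Hessian of f(x,y) = -2*x^2 - 6*x*y - 5*y^2 - 7*x + 9*y + 12 is:
H = [[-4, -6], [-6, -10]]
Trace = -4 - 10 = -14
Determinant = -4*-10 - (-6)^2 = 4
Discriminant = (-14)^2 - 4*4 = 180.0
Eigenvalues: lambda_1 = -13.7082, lambda_2 = -0.2918
The function is concave.

1


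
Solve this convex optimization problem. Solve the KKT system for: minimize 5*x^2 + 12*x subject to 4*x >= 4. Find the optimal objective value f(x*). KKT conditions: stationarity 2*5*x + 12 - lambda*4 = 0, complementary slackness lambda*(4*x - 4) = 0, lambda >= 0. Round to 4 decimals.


Step 1: Try lambda = 0 (constraint inactive).
x_unc = -12/(2*5) = -1.2
Check: 4*-1.2 = -4.8 < 4 -- violated!
Step 2: Constraint must be active: 4*x = 4
x* = 4/4 = 1.0
lambda = (2*5*1.0 + 12)/4 = 5.5
Step 3: Compute optimal value.
f(x*) = 5*1.0^2 + 12*1.0 = 17.0


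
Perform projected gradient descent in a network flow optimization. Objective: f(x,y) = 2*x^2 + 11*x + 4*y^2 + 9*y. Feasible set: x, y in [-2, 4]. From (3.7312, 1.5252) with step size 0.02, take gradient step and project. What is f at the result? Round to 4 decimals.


Step 1: Compute gradient at (3.7312, 1.5252).
grad_x = 2*2*3.7312 + 11 = 25.9248
grad_y = 2*4*1.5252 + 9 = 21.2016
Step 2: Gradient step.
x_raw = 3.7312 - 0.02*25.9248 = 3.2127
y_raw = 1.5252 - 0.02*21.2016 = 1.1012
Step 3: Project onto [-2, 4].
x_proj = clip(3.2127) = 3.2127
y_proj = clip(1.1012) = 1.1012
Step 4: Evaluate f.
f(3.2127, 1.1012) = 70.7435


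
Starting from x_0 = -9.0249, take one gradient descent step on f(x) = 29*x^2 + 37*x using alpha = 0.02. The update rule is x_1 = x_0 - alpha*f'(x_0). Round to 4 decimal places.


We compute the gradient at x_0 and apply the update.
f'(x) = 58*x + 37
f'(-9.0249) = 58*-9.0249 + 37 = -486.4442
x_1 = -9.0249 - 0.02*-486.4442 = 0.704


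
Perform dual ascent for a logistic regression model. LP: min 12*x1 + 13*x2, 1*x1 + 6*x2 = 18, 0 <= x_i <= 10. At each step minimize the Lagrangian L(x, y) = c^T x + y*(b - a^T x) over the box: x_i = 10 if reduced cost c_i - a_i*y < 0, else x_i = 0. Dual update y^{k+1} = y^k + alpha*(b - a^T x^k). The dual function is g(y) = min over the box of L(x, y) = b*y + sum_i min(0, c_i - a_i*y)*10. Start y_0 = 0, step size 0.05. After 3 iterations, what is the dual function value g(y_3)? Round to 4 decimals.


Dual ascent for LP: min 12*x1 + 13*x2, 1*x1 + 6*x2 = 18, 0 <= x_i <= 10
Step 1: y^k = 0.0, reduced costs: (12.0, 13.0)
  x^k = (0.0, 0.0), subgradient = b - a^T x = 18.0
  y^{k+1} = 0.0 + 0.05*18.0 = 0.9
Step 2: y^k = 0.9, reduced costs: (11.1, 7.6)
  x^k = (0.0, 0.0), subgradient = b - a^T x = 18.0
  y^{k+1} = 0.9 + 0.05*18.0 = 1.8
Step 3: y^k = 1.8, reduced costs: (10.2, 2.2)
  x^k = (0.0, 0.0), subgradient = b - a^T x = 18.0
  y^{k+1} = 1.8 + 0.05*18.0 = 2.7
Dual objective at y_3 = 2.7: reduced costs (9.3, -3.2), box minimizer x = (0.0, 10.0)
g(y_3) = b*y + (c1 - a1*y)*x1 + (c2 - a2*y)*x2 = 18*2.7 + 9.3*0.0 + (-3.2)*10.0 = 48.6 + 0.0 - 32.0 = 16.6


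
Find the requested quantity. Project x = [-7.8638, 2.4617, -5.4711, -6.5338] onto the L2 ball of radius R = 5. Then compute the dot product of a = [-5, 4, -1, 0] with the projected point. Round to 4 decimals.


Step 1: Compute ||x|| (intermediates to 6 decimals).
||x|| = sqrt((-7.8638)^2 + 2.4617^2 + (-5.4711)^2 + (-6.5338)^2) = 11.854231
Step 2: Project.
Since ||x|| > R, scale = R/||x|| = 5/11.854231 = 0.42179, proj(x) = scale * x
proj(x) = [-3.316872, 1.03832, -2.307655, -2.755892]
Step 3: Dot product.
a^T * proj(x) = -5*(-3.316872) + 4*1.03832 - 1*(-2.307655) + 0*(-2.755892) = 23.0453


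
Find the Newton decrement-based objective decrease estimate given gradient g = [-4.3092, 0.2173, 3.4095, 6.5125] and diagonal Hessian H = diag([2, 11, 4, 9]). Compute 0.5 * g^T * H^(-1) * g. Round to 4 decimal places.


Step 1: H is diagonal, so H^(-1) * g = [-2.1546, 0.0198, 0.8524, 0.7236].
Step 2: g^T H^(-1) g = sum_i g_i^2 / H_ii
  = (-4.3092)^2/2 + (0.2173)^2/11 + (3.4095)^2/4 + (6.5125)^2/9
  = 9.2846 + 0.0043 + 2.9062 + 4.7125 = 16.9076
Step 3: Objective decrease = 0.5 * g^T H^(-1) g = 8.4538


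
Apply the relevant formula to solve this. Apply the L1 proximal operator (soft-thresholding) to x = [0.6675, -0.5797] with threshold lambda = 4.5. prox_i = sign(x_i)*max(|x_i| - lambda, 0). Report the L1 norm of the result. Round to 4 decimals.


Soft-thresholding with lambda = 4.5:
prox(0.6675) = sign(0.6675)*max(|0.6675| - 4.5, 0) = 0.0
prox(-0.5797) = sign(-0.5797)*max(|-0.5797| - 4.5, 0) = 0.0
prox(x) = [0.0, 0.0]
||prox(x)||_1 = 0.0 + 0.0 = 0.0


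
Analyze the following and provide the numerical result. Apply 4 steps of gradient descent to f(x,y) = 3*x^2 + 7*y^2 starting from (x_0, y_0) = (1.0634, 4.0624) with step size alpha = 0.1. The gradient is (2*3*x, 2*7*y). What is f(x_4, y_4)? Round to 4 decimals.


Gradient descent on f(x,y) = 3*x^2 + 7*y^2.
Starting point: (1.0634, 4.0624), alpha = 0.1
Step 1: grad_x = 2*3*1.0634 = 6.3804, grad_y = 2*7*4.0624 = 56.8736
  x_1 = 1.0634 - 0.1*6.3804 = 0.4254
  y_1 = 4.0624 - 0.1*56.8736 = -1.625
Step 2: grad_x = 2*3*0.4254 = 2.5522, grad_y = 2*7*-1.625 = -22.7494
  x_2 = 0.4254 - 0.1*2.5522 = 0.1701
  y_2 = -1.625 - 0.1*-22.7494 = 0.65
Step 3: grad_x = 2*3*0.1701 = 1.0209, grad_y = 2*7*0.65 = 9.0998
  x_3 = 0.1701 - 0.1*1.0209 = 0.0681
  y_3 = 0.65 - 0.1*9.0998 = -0.26
Step 4: grad_x = 2*3*0.0681 = 0.4083, grad_y = 2*7*-0.26 = -3.6399
  x_4 = 0.0681 - 0.1*0.4083 = 0.0272
  y_4 = -0.26 - 0.1*-3.6399 = 0.104
f(0.0272, 0.104) = 3*0.0272^2 + 7*0.104^2 = 0.0779


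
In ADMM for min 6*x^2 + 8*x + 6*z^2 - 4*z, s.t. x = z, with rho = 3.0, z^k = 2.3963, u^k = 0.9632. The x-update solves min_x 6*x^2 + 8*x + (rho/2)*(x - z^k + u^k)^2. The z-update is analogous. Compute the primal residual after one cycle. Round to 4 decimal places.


ADMM iteration with rho = 3.0, z^k = 2.3963, u^k = 0.9632
Step 1: x-update.
Minimize 6*x^2 + 8*x + (3.0/2)*(x - 2.3963 + 0.9632)^2
FOC: (2*6 + 3.0)*x = -8 + 3.0*(2.3963 - 0.9632)
x^{k+1} = -0.2467
Step 2: z-update.
Minimize 6*z^2 - 4*z + (3.0/2)*(-0.2467 - z + 0.9632)^2
FOC: (2*6 + 3.0)*z = 4 + 3.0*(-0.2467 + 0.9632)
z^{k+1} = 0.41
Step 3: u-update.
u^{k+1} = 0.9632 - 0.2467 - 0.41 = 0.3065
Step 4: Primal residual = |-0.2467 - 0.41| = 0.6567


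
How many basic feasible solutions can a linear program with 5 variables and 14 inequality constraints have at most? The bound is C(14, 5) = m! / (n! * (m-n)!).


Each vertex corresponds to some choice of n active constraints out of m, so the number of vertices is at most C(m, n) = m! / (n!(m-n)!).
m = 14, n = 5
Numerator: 14 * 13 * 12 * 11 * 10
Denominator: 5! = 120
C(14, 5) = 2002


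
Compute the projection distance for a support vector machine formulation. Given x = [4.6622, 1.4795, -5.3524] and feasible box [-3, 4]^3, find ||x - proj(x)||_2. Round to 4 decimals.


Project each component onto [-3, 4].
clip(4.6622) = 4.0, clip(1.4795) = 1.4795, clip(-5.3524) = -3.0
Projection = [4.0, 1.4795, -3.0]
Squared diffs: [0.4385, 0.0, 5.5338]
Distance = sqrt(5.9723) = 2.4438


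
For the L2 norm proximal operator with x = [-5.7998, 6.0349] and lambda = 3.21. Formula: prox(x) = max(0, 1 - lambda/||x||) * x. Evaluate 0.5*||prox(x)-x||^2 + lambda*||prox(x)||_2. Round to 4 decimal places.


Step 1: Compute ||x||.
||x|| = 8.37
Step 2: Compute scaling factor.
scale = max(0, 1 - 3.21/8.37) = 0.6165
Step 3: prox(x) = [-3.5755, 3.7205]
||prox(x)|| = 5.16
Step 4: Proximal objective.
0.5*||prox-x||^2 = 5.1521
lambda*||prox|| = 16.5636
Total = 21.7158


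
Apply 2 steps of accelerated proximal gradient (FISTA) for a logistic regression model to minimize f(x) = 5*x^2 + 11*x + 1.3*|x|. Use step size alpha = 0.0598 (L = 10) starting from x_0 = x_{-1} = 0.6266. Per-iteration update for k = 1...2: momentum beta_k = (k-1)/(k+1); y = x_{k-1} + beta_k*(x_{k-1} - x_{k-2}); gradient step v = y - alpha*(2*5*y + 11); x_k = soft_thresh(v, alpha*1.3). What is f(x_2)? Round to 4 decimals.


FISTA on f(x) = 5*x^2 + 11*x + 1.3*|x|
L = 10, alpha = 0.0598
Iteration 1: beta = 0.0, y = 0.6266 + 0.0*(0.6266 - 0.6266) = 0.6266
  grad(y) = 17.266, v = y - alpha*grad = -0.4059
  prox(v) = soft_thresh(-0.4059, 0.0777) = -0.3282
Iteration 2: beta = 0.3333, y = -0.3282 + 0.3333*(-0.3282 - 0.6266) = -0.6464
  grad(y) = 4.5358, v = y - alpha*grad = -0.9177
  prox(v) = soft_thresh(-0.9177, 0.0777) = -0.8399
f(x_2) = 5*(-0.8399)^2 + 11*(-0.8399) + 1.3*|-0.8399| = -4.6199


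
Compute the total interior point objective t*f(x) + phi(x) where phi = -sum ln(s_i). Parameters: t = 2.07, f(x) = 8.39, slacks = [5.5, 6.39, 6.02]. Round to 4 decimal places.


Step 1: Compute log-barrier.
ln values: [1.7047, 1.8547, 1.7951]
phi = -(1.7047 + 1.8547 + 1.7951) = -5.3546
Step 2: Compute augmented objective.
t*f(x) = 2.07*8.39 = 17.3673
Total = 17.3673 - 5.3546 = 12.0127


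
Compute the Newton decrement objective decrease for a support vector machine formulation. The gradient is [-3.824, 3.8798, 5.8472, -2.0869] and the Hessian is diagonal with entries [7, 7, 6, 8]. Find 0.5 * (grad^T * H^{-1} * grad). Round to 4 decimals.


Step 1: H is diagonal, so H^(-1) * g = [-0.5463, 0.5543, 0.9745, -0.2609].
Step 2: g^T H^(-1) g = sum_i g_i^2 / H_ii
  = (-3.824)^2/7 + (3.8798)^2/7 + (5.8472)^2/6 + (-2.0869)^2/8
  = 2.089 + 2.1504 + 5.6983 + 0.5444 = 10.4821
Step 3: Objective decrease = 0.5 * g^T H^(-1) g = 5.241


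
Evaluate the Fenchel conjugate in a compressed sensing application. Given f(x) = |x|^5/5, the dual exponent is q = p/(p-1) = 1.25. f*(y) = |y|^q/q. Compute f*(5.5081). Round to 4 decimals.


The conjugate exponent q satisfies 1/p + 1/q = 1.
p = 5, so q = 5/(5 - 1) = 1.25
|y|^q = 5.5081^1.25 = 8.4382
f*(5.5081) = 8.4382 / 1.25 = 6.7506


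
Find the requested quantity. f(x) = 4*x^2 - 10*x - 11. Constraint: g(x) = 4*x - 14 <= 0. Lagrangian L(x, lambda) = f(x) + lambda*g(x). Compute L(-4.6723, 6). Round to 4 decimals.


Step 1: Evaluate f(x).
f(-4.6723) = 4*(-4.6723)^2 - 10*(-4.6723) - 11 = 123.0445
Step 2: Evaluate g(x).
g(-4.6723) = 4*-4.6723 - 14 = -32.6892
Step 3: Compute Lagrangian.
L = 123.0445 + 6*-32.6892 = -73.0907


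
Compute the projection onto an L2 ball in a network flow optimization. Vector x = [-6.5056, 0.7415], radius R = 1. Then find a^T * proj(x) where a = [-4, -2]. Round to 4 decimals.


Step 1: Compute ||x|| (intermediates to 6 decimals).
||x|| = sqrt((-6.5056)^2 + 0.7415^2) = 6.547721
Step 2: Project.
Since ||x|| > R, scale = R/||x|| = 1/6.547721 = 0.152725, proj(x) = scale * x
proj(x) = [-0.993568, 0.113246]
Step 3: Dot product.
a^T * proj(x) = -4*(-0.993568) - 2*0.113246 = 3.7478


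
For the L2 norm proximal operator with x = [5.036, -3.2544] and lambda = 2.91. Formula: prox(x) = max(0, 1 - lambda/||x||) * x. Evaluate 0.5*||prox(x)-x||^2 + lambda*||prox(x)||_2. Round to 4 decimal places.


Step 1: Compute ||x||.
||x|| = 5.996
Step 2: Compute scaling factor.
scale = max(0, 1 - 2.91/5.996) = 0.5147
Step 3: prox(x) = [2.5919, -1.675]
||prox(x)|| = 3.086
Step 4: Proximal objective.
0.5*||prox-x||^2 = 4.2341
lambda*||prox|| = 8.9803
Total = 13.2144


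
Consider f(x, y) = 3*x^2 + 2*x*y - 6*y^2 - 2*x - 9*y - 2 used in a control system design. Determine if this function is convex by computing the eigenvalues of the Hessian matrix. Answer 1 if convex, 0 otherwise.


The Hessian of f(x,y) = 3*x^2 + 2*x*y - 6*y^2 - 2*x - 9*y - 2 is:
H = [[6, 2], [2, -12]]
Trace = 6 - 12 = -6
Determinant = 6*-12 - (2)^2 = -76
Discriminant = (-6)^2 - 4*-76 = 340.0
Eigenvalues: lambda_1 = -12.2195, lambda_2 = 6.2195
The function is not convex.

0


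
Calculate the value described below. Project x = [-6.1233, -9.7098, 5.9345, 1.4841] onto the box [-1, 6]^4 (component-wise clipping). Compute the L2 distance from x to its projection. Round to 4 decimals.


Project each component onto [-1, 6].
clip(-6.1233) = -1.0, clip(-9.7098) = -1.0, clip(5.9345) = 5.9345, clip(1.4841) = 1.4841
Projection = [-1.0, -1.0, 5.9345, 1.4841]
Squared diffs: [26.2482, 75.8606, 0.0, 0.0]
Distance = sqrt(102.1088) = 10.1049


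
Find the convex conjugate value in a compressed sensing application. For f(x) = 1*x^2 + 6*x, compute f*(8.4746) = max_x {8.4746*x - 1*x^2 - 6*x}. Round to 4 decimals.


f*(y) = sup_x {y*x - a*x^2 - b*x} = sup_x {(y-b)*x - a*x^2}
FOC: (y - b) - 2a*x = 0 => x* = (y - b)/(2a)
x* = (8.4746 - 6)/(2*1) = 1.2373
f*(8.4746) = (y-b)^2/(4a) = (8.4746 - 6)^2/(4*1)
= 6.1236/4 = 1.5309


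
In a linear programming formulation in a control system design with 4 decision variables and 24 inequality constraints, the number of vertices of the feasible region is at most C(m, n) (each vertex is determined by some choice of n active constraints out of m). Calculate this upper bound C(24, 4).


Each vertex corresponds to some choice of n active constraints out of m, so the number of vertices is at most C(m, n) = m! / (n!(m-n)!).
m = 24, n = 4
Numerator: 24 * 23 * 22 * 21
Denominator: 4! = 24
C(24, 4) = 10626


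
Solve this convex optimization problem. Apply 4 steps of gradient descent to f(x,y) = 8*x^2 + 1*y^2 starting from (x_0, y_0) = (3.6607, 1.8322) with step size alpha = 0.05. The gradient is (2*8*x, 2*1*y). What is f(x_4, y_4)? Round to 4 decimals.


Gradient descent on f(x,y) = 8*x^2 + 1*y^2.
Starting point: (3.6607, 1.8322), alpha = 0.05
Step 1: grad_x = 2*8*3.6607 = 58.5712, grad_y = 2*1*1.8322 = 3.6644
  x_1 = 3.6607 - 0.05*58.5712 = 0.7321
  y_1 = 1.8322 - 0.05*3.6644 = 1.649
Step 2: grad_x = 2*8*0.7321 = 11.7142, grad_y = 2*1*1.649 = 3.298
  x_2 = 0.7321 - 0.05*11.7142 = 0.1464
  y_2 = 1.649 - 0.05*3.298 = 1.4841
Step 3: grad_x = 2*8*0.1464 = 2.3428, grad_y = 2*1*1.4841 = 2.9682
  x_3 = 0.1464 - 0.05*2.3428 = 0.0293
  y_3 = 1.4841 - 0.05*2.9682 = 1.3357
Step 4: grad_x = 2*8*0.0293 = 0.4686, grad_y = 2*1*1.3357 = 2.6713
  x_4 = 0.0293 - 0.05*0.4686 = 0.0059
  y_4 = 1.3357 - 0.05*2.6713 = 1.2021
f(0.0059, 1.2021) = 8*0.0059^2 + 1*1.2021^2 = 1.4453


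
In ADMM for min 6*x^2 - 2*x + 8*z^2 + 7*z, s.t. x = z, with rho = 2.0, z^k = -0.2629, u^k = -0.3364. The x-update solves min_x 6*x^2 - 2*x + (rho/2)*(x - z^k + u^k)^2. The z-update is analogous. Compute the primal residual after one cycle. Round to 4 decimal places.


ADMM iteration with rho = 2.0, z^k = -0.2629, u^k = -0.3364
Step 1: x-update.
Minimize 6*x^2 - 2*x + (2.0/2)*(x + 0.2629 - 0.3364)^2
FOC: (2*6 + 2.0)*x = 2 + 2.0*(-0.2629 + 0.3364)
x^{k+1} = 0.1534
Step 2: z-update.
Minimize 8*z^2 + 7*z + (2.0/2)*(0.1534 - z - 0.3364)^2
FOC: (2*8 + 2.0)*z = -7 + 2.0*(0.1534 - 0.3364)
z^{k+1} = -0.4092
Step 3: u-update.
u^{k+1} = -0.3364 + 0.1534 + 0.4092 = 0.2262
Step 4: Primal residual = |0.1534 + 0.4092| = 0.5626


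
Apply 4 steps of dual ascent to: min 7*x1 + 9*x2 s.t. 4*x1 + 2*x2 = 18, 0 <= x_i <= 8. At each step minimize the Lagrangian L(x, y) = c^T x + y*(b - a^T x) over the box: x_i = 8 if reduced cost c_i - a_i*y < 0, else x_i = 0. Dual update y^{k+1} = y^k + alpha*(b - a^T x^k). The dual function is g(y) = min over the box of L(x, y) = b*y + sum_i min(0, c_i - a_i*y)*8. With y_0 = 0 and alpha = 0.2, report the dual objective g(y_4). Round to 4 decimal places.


Dual ascent for LP: min 7*x1 + 9*x2, 4*x1 + 2*x2 = 18, 0 <= x_i <= 8
Step 1: y^k = 0.0, reduced costs: (7.0, 9.0)
  x^k = (0.0, 0.0), subgradient = b - a^T x = 18.0
  y^{k+1} = 0.0 + 0.2*18.0 = 3.6
Step 2: y^k = 3.6, reduced costs: (-7.4, 1.8)
  x^k = (8.0, 0.0), subgradient = b - a^T x = -14.0
  y^{k+1} = 3.6 + 0.2*-14.0 = 0.8
Step 3: y^k = 0.8, reduced costs: (3.8, 7.4)
  x^k = (0.0, 0.0), subgradient = b - a^T x = 18.0
  y^{k+1} = 0.8 + 0.2*18.0 = 4.4
Step 4: y^k = 4.4, reduced costs: (-10.6, 0.2)
  x^k = (8.0, 0.0), subgradient = b - a^T x = -14.0
  y^{k+1} = 4.4 + 0.2*-14.0 = 1.6
Dual objective at y_4 = 1.6: reduced costs (0.6, 5.8), box minimizer x = (0.0, 0.0)
g(y_4) = b*y + (c1 - a1*y)*x1 + (c2 - a2*y)*x2 = 18*1.6 + 0.6*0.0 + 5.8*0.0 = 28.8 + 0.0 + 0.0 = 28.8


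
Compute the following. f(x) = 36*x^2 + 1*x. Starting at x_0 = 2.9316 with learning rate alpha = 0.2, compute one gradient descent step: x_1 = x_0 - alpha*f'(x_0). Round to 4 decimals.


We compute the gradient at x_0 and apply the update.
f'(x) = 72*x + 1
f'(2.9316) = 72*2.9316 + 1 = 212.0752
x_1 = 2.9316 - 0.2*212.0752 = -39.4834


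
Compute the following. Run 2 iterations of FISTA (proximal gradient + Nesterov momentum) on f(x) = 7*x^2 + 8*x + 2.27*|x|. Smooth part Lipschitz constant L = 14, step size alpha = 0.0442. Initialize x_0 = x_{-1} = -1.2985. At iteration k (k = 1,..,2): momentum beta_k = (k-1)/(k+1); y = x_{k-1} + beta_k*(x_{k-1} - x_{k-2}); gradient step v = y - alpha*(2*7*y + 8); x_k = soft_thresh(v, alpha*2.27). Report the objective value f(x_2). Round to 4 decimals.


FISTA on f(x) = 7*x^2 + 8*x + 2.27*|x|
L = 14, alpha = 0.0442
Iteration 1: beta = 0.0, y = -1.2985 + 0.0*(-1.2985 + 1.2985) = -1.2985
  grad(y) = -10.179, v = y - alpha*grad = -0.8486
  prox(v) = soft_thresh(-0.8486, 0.1003) = -0.7483
Iteration 2: beta = 0.3333, y = -0.7483 + 0.3333*(-0.7483 + 1.2985) = -0.5648
  grad(y) = 0.0923, v = y - alpha*grad = -0.5689
  prox(v) = soft_thresh(-0.5689, 0.1003) = -0.4686
f(x_2) = 7*(-0.4686)^2 + 8*(-0.4686) + 2.27*|-0.4686| = -1.148


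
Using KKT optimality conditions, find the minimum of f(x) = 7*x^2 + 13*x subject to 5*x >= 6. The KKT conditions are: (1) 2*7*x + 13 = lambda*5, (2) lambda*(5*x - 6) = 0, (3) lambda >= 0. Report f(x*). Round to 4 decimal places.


Step 1: Try lambda = 0 (constraint inactive).
x_unc = -13/(2*7) = -0.9286
Check: 5*-0.9286 = -4.643 < 6 -- violated!
Step 2: Constraint must be active: 5*x = 6
x* = 6/5 = 1.2
lambda = (2*7*1.2 + 13)/5 = 5.96
Step 3: Compute optimal value.
f(x*) = 7*1.2^2 + 13*1.2 = 25.68


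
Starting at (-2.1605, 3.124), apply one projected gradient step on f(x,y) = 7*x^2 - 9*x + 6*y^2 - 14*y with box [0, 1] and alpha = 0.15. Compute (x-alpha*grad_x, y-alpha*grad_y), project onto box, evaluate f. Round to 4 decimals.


Step 1: Compute gradient at (-2.1605, 3.124).
grad_x = 2*7*-2.1605 - 9 = -39.247
grad_y = 2*6*3.124 - 14 = 23.488
Step 2: Gradient step.
x_raw = -2.1605 - 0.15*-39.247 = 3.7266
y_raw = 3.124 - 0.15*23.488 = -0.3992
Step 3: Project onto [0, 1].
x_proj = clip(3.7266) = 1.0
y_proj = clip(-0.3992) = 0.0
Step 4: Evaluate f.
f(1.0, 0.0) = -2.0


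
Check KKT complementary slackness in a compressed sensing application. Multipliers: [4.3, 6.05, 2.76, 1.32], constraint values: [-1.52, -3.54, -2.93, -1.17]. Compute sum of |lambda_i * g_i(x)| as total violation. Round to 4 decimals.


KKT complementary slackness check:
lambda_1 * g_1 = 4.3 * -1.52 = -6.536
lambda_2 * g_2 = 6.05 * -3.54 = -21.417
lambda_3 * g_3 = 2.76 * -2.93 = -8.0868
lambda_4 * g_4 = 1.32 * -1.17 = -1.5444
Total violation = 6.536 + 21.417 + 8.0868 + 1.5444 = 37.5842


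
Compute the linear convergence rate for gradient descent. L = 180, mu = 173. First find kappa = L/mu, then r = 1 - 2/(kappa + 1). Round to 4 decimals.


Step 1: Compute the condition number.
kappa = L/mu = 180/173 = 1.0405
Step 2: Compute the convergence rate.
r = 1 - 2/(kappa + 1) = 1 - 2*mu/(L + mu) = (L - mu)/(L + mu) = 7/353 = 0.0198


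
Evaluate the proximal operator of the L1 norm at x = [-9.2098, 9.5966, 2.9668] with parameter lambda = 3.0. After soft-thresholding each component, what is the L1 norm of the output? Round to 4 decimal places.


Soft-thresholding with lambda = 3.0:
prox(-9.2098) = sign(-9.2098)*max(|-9.2098| - 3.0, 0) = -6.2098
prox(9.5966) = sign(9.5966)*max(|9.5966| - 3.0, 0) = 6.5966
prox(2.9668) = sign(2.9668)*max(|2.9668| - 3.0, 0) = 0.0
prox(x) = [-6.2098, 6.5966, 0.0]
||prox(x)||_1 = 6.2098 + 6.5966 + 0.0 = 12.8064
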